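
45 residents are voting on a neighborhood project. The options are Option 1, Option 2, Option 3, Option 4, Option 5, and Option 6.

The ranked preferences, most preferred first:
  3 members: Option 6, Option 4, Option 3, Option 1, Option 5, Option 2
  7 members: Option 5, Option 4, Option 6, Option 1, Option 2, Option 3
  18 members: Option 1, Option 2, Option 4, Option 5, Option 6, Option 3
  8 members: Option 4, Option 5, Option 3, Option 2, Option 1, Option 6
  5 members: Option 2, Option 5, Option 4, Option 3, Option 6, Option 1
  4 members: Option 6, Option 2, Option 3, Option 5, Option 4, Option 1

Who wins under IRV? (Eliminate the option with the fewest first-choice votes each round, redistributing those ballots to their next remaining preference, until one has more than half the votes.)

Round 1: Option 1 18, Option 2 5, Option 3 0, Option 4 8, Option 5 7, Option 6 7. Option 3 eliminated.
Round 2: Option 1 18, Option 2 5, Option 4 8, Option 5 7, Option 6 7. Option 2 eliminated.
Round 3: Option 1 18, Option 4 8, Option 5 12, Option 6 7. Option 6 eliminated.
Round 4: Option 1 18, Option 4 11, Option 5 16. Option 4 eliminated.
Round 5: Option 1 21, Option 5 24. Option 5 has a majority (≥23).

Option 5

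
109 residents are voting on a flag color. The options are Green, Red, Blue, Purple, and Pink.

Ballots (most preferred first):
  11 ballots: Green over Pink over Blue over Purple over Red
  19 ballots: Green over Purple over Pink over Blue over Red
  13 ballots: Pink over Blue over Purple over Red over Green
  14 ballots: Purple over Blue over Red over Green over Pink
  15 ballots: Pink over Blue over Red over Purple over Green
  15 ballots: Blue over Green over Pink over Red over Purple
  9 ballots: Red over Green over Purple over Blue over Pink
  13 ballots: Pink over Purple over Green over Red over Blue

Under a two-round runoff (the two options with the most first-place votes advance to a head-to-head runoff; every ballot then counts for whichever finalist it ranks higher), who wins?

Round 1 first-place votes: Green 30, Red 9, Blue 15, Purple 14, Pink 41. Pink and Green advance.
Runoff: Pink is ranked above Green on 41 ballots, Green above Pink on 68.

Green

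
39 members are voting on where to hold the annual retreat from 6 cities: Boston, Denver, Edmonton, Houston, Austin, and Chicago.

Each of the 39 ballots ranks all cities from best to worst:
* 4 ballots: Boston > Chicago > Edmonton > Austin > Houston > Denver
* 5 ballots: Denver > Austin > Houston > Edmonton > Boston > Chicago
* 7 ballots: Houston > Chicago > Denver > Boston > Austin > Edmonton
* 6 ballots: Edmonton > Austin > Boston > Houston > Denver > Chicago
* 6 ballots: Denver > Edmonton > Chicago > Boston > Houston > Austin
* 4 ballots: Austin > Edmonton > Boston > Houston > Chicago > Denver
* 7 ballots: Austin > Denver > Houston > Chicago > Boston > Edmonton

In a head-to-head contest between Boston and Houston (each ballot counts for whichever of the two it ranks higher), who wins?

Boston is ranked above Houston on 20 ballots; Houston above Boston on 19.

Boston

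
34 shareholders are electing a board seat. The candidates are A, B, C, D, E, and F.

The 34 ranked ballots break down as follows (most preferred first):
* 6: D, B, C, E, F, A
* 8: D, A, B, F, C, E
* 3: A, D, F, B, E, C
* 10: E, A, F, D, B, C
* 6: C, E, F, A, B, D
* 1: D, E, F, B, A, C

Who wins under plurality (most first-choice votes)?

D

First-place votes: A 3, B 0, C 6, D 15, E 10, F 0.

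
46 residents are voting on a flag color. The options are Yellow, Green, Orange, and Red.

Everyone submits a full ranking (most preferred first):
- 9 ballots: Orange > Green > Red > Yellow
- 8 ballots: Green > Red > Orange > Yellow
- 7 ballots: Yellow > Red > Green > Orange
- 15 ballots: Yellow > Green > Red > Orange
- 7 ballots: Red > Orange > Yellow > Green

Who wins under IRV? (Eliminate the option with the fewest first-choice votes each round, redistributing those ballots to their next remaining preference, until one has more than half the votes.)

Orange

Round 1: Yellow 22, Green 8, Orange 9, Red 7. Red eliminated.
Round 2: Yellow 22, Green 8, Orange 16. Green eliminated.
Round 3: Yellow 22, Orange 24. Orange has a majority (≥24).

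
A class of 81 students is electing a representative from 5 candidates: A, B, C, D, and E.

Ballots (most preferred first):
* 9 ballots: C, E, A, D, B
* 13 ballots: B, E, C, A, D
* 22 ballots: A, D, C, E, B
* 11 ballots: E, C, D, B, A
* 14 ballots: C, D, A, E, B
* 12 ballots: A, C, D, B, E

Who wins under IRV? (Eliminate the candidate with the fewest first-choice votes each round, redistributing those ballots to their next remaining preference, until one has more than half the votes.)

Round 1: A 34, B 13, C 23, D 0, E 11. D eliminated.
Round 2: A 34, B 13, C 23, E 11. E eliminated.
Round 3: A 34, B 13, C 34. B eliminated.
Round 4: A 34, C 47. C has a majority (≥41).

C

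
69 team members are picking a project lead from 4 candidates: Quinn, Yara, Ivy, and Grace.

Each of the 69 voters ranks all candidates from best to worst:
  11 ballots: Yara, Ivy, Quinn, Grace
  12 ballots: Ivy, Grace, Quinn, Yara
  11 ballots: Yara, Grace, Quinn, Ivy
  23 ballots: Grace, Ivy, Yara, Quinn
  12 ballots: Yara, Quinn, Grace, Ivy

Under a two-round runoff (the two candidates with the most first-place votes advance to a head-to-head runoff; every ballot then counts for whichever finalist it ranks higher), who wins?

Grace

Round 1 first-place votes: Quinn 0, Yara 34, Ivy 12, Grace 23. Yara and Grace advance.
Runoff: Yara is ranked above Grace on 34 ballots, Grace above Yara on 35.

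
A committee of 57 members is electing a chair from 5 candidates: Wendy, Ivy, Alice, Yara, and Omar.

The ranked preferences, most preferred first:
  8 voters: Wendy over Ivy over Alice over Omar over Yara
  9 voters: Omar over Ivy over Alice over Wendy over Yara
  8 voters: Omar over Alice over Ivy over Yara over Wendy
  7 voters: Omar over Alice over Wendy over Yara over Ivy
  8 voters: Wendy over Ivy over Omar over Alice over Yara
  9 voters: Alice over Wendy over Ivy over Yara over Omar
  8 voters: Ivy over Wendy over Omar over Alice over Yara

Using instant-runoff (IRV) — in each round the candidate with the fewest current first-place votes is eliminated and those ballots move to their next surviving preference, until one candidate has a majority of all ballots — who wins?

Round 1: Wendy 16, Ivy 8, Alice 9, Yara 0, Omar 24. Yara eliminated.
Round 2: Wendy 16, Ivy 8, Alice 9, Omar 24. Ivy eliminated.
Round 3: Wendy 24, Alice 9, Omar 24. Alice eliminated.
Round 4: Wendy 33, Omar 24. Wendy has a majority (≥29).

Wendy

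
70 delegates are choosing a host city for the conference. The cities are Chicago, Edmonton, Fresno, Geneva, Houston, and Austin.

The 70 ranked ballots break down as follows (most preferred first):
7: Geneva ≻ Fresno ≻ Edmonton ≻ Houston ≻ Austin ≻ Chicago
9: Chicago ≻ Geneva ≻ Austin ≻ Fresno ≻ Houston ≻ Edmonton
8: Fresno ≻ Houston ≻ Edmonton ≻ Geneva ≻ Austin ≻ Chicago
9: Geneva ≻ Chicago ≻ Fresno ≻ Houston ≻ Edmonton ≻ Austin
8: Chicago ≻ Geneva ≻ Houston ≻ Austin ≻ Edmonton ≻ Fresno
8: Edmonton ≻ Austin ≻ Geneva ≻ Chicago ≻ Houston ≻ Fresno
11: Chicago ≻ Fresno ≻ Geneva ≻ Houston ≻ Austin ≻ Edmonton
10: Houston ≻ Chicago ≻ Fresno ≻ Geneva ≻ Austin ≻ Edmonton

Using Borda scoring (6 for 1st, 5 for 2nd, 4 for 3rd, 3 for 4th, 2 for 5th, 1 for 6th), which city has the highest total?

Geneva

Chicago: 7×1 + 9×6 + 8×1 + 9×5 + 8×6 + 8×3 + 11×6 + 10×5 = 302
Edmonton: 7×4 + 9×1 + 8×4 + 9×2 + 8×2 + 8×6 + 11×1 + 10×1 = 172
Fresno: 7×5 + 9×3 + 8×6 + 9×4 + 8×1 + 8×1 + 11×5 + 10×4 = 257
Geneva: 7×6 + 9×5 + 8×3 + 9×6 + 8×5 + 8×4 + 11×4 + 10×3 = 311
Houston: 7×3 + 9×2 + 8×5 + 9×3 + 8×4 + 8×2 + 11×3 + 10×6 = 247
Austin: 7×2 + 9×4 + 8×2 + 9×1 + 8×3 + 8×5 + 11×2 + 10×2 = 181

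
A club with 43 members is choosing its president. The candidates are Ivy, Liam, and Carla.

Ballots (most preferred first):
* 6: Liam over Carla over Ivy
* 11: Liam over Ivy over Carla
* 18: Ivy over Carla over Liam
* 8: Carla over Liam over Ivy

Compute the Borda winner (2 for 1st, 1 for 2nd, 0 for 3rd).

Ivy

Ivy: 6×0 + 11×1 + 18×2 + 8×0 = 47
Liam: 6×2 + 11×2 + 18×0 + 8×1 = 42
Carla: 6×1 + 11×0 + 18×1 + 8×2 = 40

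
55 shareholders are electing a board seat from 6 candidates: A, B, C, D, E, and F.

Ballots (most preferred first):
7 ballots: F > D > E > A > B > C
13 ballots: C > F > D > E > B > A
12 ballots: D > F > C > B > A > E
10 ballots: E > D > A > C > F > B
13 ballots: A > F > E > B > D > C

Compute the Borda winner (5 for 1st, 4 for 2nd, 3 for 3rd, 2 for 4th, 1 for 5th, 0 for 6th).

A: 7×2 + 13×0 + 12×1 + 10×3 + 13×5 = 121
B: 7×1 + 13×1 + 12×2 + 10×0 + 13×2 = 70
C: 7×0 + 13×5 + 12×3 + 10×2 + 13×0 = 121
D: 7×4 + 13×3 + 12×5 + 10×4 + 13×1 = 180
E: 7×3 + 13×2 + 12×0 + 10×5 + 13×3 = 136
F: 7×5 + 13×4 + 12×4 + 10×1 + 13×4 = 197

F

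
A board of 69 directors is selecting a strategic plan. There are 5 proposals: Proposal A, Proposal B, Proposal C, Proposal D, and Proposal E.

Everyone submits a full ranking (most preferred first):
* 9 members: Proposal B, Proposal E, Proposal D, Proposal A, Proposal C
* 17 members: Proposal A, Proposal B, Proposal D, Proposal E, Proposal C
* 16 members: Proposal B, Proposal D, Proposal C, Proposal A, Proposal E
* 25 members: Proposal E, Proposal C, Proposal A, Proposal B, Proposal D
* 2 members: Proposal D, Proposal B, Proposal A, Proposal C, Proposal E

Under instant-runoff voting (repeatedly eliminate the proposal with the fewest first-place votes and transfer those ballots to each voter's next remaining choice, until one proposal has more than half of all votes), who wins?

Round 1: Proposal A 17, Proposal B 25, Proposal C 0, Proposal D 2, Proposal E 25. Proposal C eliminated.
Round 2: Proposal A 17, Proposal B 25, Proposal D 2, Proposal E 25. Proposal D eliminated.
Round 3: Proposal A 17, Proposal B 27, Proposal E 25. Proposal A eliminated.
Round 4: Proposal B 44, Proposal E 25. Proposal B has a majority (≥35).

Proposal B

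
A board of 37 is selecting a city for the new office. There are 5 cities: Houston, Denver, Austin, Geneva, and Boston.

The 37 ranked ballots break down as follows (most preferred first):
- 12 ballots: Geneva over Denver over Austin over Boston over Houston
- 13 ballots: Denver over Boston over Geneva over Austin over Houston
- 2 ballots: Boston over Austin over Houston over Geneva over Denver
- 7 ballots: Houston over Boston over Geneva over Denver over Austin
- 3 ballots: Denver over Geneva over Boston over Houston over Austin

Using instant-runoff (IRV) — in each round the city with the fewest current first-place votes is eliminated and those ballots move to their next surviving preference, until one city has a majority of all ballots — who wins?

Round 1: Houston 7, Denver 16, Austin 0, Geneva 12, Boston 2. Austin eliminated.
Round 2: Houston 7, Denver 16, Geneva 12, Boston 2. Boston eliminated.
Round 3: Houston 9, Denver 16, Geneva 12. Houston eliminated.
Round 4: Denver 16, Geneva 21. Geneva has a majority (≥19).

Geneva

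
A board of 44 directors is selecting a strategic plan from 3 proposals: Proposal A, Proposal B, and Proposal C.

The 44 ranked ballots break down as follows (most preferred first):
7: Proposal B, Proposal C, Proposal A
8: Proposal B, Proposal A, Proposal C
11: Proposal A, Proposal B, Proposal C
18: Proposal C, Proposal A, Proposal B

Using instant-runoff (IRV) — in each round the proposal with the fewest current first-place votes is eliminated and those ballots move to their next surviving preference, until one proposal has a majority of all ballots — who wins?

Round 1: Proposal A 11, Proposal B 15, Proposal C 18. Proposal A eliminated.
Round 2: Proposal B 26, Proposal C 18. Proposal B has a majority (≥23).

Proposal B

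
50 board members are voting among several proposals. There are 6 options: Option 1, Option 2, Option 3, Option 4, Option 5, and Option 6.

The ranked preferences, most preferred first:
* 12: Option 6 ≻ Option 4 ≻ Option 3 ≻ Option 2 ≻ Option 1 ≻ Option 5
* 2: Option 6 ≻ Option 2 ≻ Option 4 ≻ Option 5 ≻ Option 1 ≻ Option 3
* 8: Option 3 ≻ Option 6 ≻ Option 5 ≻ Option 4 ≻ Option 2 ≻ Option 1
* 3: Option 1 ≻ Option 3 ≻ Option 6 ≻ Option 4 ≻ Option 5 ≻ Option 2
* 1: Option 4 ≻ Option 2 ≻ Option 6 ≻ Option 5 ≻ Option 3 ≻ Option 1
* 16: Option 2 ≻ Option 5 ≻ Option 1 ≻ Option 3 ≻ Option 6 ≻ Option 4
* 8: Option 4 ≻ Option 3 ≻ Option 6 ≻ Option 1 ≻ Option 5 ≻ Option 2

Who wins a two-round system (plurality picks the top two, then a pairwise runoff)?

Round 1 first-place votes: Option 1 3, Option 2 16, Option 3 8, Option 4 9, Option 5 0, Option 6 14. Option 2 and Option 6 advance.
Runoff: Option 2 is ranked above Option 6 on 17 ballots, Option 6 above Option 2 on 33.

Option 6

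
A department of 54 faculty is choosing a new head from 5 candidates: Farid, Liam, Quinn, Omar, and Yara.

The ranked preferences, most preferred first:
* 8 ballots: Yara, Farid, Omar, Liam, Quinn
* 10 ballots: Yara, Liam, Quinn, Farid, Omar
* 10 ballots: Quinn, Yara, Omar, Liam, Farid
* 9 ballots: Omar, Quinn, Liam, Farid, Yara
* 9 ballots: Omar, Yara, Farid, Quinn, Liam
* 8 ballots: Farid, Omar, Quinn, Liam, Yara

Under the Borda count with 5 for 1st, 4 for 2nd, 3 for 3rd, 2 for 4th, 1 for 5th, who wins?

Omar

Farid: 8×4 + 10×2 + 10×1 + 9×2 + 9×3 + 8×5 = 147
Liam: 8×2 + 10×4 + 10×2 + 9×3 + 9×1 + 8×2 = 128
Quinn: 8×1 + 10×3 + 10×5 + 9×4 + 9×2 + 8×3 = 166
Omar: 8×3 + 10×1 + 10×3 + 9×5 + 9×5 + 8×4 = 186
Yara: 8×5 + 10×5 + 10×4 + 9×1 + 9×4 + 8×1 = 183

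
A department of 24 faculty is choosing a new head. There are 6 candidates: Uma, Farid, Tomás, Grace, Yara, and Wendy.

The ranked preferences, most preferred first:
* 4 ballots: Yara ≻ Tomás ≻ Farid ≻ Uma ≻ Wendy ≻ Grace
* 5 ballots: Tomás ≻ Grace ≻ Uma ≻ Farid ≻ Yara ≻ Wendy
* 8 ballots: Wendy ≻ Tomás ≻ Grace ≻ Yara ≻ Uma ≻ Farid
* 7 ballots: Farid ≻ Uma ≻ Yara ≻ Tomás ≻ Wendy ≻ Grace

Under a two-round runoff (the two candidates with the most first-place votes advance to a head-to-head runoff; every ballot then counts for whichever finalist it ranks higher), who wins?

Farid

Round 1 first-place votes: Uma 0, Farid 7, Tomás 5, Grace 0, Yara 4, Wendy 8. Wendy and Farid advance.
Runoff: Wendy is ranked above Farid on 8 ballots, Farid above Wendy on 16.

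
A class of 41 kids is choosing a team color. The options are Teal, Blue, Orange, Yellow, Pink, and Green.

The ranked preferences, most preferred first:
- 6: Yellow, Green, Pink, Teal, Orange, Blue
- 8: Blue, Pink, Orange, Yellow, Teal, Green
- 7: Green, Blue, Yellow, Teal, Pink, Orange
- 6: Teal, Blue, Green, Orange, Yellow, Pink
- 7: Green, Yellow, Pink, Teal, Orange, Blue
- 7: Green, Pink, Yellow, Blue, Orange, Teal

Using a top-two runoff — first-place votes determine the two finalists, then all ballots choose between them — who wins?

Green

Round 1 first-place votes: Teal 6, Blue 8, Orange 0, Yellow 6, Pink 0, Green 21. Green and Blue advance.
Runoff: Green is ranked above Blue on 27 ballots, Blue above Green on 14.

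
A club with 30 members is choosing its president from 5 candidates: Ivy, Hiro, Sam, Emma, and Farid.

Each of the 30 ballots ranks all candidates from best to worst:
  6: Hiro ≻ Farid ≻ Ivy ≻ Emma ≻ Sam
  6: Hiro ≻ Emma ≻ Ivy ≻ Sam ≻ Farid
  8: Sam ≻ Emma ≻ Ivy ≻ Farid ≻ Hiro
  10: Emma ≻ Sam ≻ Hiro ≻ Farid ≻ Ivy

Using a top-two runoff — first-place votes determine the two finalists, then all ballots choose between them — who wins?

Round 1 first-place votes: Ivy 0, Hiro 12, Sam 8, Emma 10, Farid 0. Hiro and Emma advance.
Runoff: Hiro is ranked above Emma on 12 ballots, Emma above Hiro on 18.

Emma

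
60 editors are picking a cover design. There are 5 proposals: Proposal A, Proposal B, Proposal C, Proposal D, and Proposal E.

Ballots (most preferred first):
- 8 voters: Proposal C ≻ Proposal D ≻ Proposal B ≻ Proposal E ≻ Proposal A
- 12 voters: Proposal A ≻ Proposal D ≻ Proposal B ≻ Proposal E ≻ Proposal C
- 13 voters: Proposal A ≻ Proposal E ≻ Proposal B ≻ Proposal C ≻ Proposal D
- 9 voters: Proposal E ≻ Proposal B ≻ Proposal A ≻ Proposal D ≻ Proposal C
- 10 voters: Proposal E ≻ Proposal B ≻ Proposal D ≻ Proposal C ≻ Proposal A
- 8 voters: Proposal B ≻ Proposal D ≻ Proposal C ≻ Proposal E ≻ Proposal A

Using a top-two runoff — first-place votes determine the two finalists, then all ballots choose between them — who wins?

Proposal E

Round 1 first-place votes: Proposal A 25, Proposal B 8, Proposal C 8, Proposal D 0, Proposal E 19. Proposal A and Proposal E advance.
Runoff: Proposal A is ranked above Proposal E on 25 ballots, Proposal E above Proposal A on 35.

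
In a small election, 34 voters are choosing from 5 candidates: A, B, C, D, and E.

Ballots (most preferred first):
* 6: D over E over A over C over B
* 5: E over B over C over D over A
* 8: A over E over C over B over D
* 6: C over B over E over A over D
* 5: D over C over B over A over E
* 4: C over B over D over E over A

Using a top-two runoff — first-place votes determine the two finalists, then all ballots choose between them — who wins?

C

Round 1 first-place votes: A 8, B 0, C 10, D 11, E 5. D and C advance.
Runoff: D is ranked above C on 11 ballots, C above D on 23.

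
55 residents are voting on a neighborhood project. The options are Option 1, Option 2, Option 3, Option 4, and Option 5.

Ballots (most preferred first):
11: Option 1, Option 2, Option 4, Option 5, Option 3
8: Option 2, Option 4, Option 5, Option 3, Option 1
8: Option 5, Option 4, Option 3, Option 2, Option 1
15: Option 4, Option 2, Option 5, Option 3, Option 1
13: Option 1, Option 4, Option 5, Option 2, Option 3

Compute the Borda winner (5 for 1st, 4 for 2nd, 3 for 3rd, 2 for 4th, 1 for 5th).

Option 4

Option 1: 11×5 + 8×1 + 8×1 + 15×1 + 13×5 = 151
Option 2: 11×4 + 8×5 + 8×2 + 15×4 + 13×2 = 186
Option 3: 11×1 + 8×2 + 8×3 + 15×2 + 13×1 = 94
Option 4: 11×3 + 8×4 + 8×4 + 15×5 + 13×4 = 224
Option 5: 11×2 + 8×3 + 8×5 + 15×3 + 13×3 = 170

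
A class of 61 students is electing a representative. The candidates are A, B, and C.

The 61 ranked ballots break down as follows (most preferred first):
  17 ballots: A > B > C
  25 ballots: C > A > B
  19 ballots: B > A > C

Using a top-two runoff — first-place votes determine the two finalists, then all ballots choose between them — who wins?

Round 1 first-place votes: A 17, B 19, C 25. C and B advance.
Runoff: C is ranked above B on 25 ballots, B above C on 36.

B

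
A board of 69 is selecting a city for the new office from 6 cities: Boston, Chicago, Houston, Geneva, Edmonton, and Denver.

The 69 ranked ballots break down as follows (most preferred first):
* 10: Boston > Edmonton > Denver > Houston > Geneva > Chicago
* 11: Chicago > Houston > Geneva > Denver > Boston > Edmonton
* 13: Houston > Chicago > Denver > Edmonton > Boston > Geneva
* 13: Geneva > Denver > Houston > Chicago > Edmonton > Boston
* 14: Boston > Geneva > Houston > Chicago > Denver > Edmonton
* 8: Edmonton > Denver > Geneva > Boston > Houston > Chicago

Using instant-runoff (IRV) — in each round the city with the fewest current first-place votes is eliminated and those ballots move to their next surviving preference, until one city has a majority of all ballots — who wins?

Houston

Round 1: Boston 24, Chicago 11, Houston 13, Geneva 13, Edmonton 8, Denver 0. Denver eliminated.
Round 2: Boston 24, Chicago 11, Houston 13, Geneva 13, Edmonton 8. Edmonton eliminated.
Round 3: Boston 24, Chicago 11, Houston 13, Geneva 21. Chicago eliminated.
Round 4: Boston 24, Houston 24, Geneva 21. Geneva eliminated.
Round 5: Boston 32, Houston 37. Houston has a majority (≥35).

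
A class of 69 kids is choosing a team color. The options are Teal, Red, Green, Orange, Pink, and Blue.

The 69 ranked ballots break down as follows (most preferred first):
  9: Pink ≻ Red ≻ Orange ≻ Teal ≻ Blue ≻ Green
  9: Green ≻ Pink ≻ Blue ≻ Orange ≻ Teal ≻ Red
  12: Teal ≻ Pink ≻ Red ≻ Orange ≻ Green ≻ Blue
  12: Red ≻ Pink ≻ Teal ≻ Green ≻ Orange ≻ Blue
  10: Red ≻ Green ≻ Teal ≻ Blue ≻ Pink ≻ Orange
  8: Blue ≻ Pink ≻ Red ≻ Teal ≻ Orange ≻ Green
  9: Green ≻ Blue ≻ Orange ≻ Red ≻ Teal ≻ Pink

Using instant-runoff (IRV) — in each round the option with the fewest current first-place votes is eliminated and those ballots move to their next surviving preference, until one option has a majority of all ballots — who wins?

Pink

Round 1: Teal 12, Red 22, Green 18, Orange 0, Pink 9, Blue 8. Orange eliminated.
Round 2: Teal 12, Red 22, Green 18, Pink 9, Blue 8. Blue eliminated.
Round 3: Teal 12, Red 22, Green 18, Pink 17. Teal eliminated.
Round 4: Red 22, Green 18, Pink 29. Green eliminated.
Round 5: Red 31, Pink 38. Pink has a majority (≥35).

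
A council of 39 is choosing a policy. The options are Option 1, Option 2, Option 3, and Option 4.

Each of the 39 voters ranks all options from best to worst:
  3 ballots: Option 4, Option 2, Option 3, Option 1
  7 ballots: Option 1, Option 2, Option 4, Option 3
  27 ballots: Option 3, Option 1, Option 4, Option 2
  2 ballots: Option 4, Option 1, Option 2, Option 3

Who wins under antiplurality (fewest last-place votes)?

Last-place votes: Option 1 3, Option 2 27, Option 3 9, Option 4 0.

Option 4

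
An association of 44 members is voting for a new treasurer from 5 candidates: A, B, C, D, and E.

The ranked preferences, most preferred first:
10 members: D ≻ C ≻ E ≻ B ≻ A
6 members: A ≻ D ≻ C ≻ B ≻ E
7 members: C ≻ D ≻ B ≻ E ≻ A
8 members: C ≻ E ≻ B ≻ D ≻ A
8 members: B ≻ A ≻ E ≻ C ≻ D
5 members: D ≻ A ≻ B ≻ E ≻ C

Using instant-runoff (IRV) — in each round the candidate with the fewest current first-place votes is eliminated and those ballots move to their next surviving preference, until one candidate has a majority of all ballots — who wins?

Round 1: A 6, B 8, C 15, D 15, E 0. E eliminated.
Round 2: A 6, B 8, C 15, D 15. A eliminated.
Round 3: B 8, C 15, D 21. B eliminated.
Round 4: C 23, D 21. C has a majority (≥23).

C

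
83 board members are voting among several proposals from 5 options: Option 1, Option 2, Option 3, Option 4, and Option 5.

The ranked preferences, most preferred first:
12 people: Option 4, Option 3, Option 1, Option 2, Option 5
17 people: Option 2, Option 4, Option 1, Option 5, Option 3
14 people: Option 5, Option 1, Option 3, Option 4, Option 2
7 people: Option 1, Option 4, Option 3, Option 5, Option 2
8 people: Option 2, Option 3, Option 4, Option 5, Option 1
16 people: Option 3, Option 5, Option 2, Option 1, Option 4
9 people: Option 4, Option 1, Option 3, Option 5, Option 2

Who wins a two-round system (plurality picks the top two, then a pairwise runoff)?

Round 1 first-place votes: Option 1 7, Option 2 25, Option 3 16, Option 4 21, Option 5 14. Option 2 and Option 4 advance.
Runoff: Option 2 is ranked above Option 4 on 41 ballots, Option 4 above Option 2 on 42.

Option 4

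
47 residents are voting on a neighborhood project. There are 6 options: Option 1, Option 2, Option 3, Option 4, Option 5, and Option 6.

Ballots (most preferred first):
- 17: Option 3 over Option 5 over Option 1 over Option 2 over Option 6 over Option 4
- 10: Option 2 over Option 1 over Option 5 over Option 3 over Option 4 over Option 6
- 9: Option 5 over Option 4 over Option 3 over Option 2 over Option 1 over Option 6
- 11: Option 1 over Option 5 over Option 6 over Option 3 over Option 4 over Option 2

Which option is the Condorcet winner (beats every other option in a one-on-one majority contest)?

Option 5 vs Option 1: 26–21
Option 5 vs Option 2: 37–10
Option 5 vs Option 3: 30–17
Option 5 vs Option 4: 47–0
Option 5 vs Option 6: 47–0
Option 5 beats every other option.

Option 5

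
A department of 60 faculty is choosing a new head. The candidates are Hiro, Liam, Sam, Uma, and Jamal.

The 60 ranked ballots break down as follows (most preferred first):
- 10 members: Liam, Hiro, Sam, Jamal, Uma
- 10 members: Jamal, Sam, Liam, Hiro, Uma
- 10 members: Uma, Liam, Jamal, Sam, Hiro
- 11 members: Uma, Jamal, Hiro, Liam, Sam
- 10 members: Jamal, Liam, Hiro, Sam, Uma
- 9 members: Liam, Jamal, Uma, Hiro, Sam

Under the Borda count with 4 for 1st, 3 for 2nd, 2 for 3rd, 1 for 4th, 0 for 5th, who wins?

Hiro: 10×3 + 10×1 + 10×0 + 11×2 + 10×2 + 9×1 = 91
Liam: 10×4 + 10×2 + 10×3 + 11×1 + 10×3 + 9×4 = 167
Sam: 10×2 + 10×3 + 10×1 + 11×0 + 10×1 + 9×0 = 70
Uma: 10×0 + 10×0 + 10×4 + 11×4 + 10×0 + 9×2 = 102
Jamal: 10×1 + 10×4 + 10×2 + 11×3 + 10×4 + 9×3 = 170

Jamal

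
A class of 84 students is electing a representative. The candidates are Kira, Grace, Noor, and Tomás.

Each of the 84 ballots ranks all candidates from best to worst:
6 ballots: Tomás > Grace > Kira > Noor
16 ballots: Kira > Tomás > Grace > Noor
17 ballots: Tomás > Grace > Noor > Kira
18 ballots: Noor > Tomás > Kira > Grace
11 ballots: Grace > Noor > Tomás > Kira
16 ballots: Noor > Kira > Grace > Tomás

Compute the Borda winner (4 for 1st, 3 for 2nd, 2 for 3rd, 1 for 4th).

Tomás

Kira: 6×2 + 16×4 + 17×1 + 18×2 + 11×1 + 16×3 = 188
Grace: 6×3 + 16×2 + 17×3 + 18×1 + 11×4 + 16×2 = 195
Noor: 6×1 + 16×1 + 17×2 + 18×4 + 11×3 + 16×4 = 225
Tomás: 6×4 + 16×3 + 17×4 + 18×3 + 11×2 + 16×1 = 232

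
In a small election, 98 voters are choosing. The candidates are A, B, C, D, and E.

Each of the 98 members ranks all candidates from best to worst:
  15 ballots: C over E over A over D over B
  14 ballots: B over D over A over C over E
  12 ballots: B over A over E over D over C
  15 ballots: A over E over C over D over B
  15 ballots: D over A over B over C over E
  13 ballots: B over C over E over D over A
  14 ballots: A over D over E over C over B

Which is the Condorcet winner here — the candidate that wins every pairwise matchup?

A vs B: 59–39
A vs C: 70–28
A vs D: 56–42
A vs E: 70–28
A beats every other candidate.

A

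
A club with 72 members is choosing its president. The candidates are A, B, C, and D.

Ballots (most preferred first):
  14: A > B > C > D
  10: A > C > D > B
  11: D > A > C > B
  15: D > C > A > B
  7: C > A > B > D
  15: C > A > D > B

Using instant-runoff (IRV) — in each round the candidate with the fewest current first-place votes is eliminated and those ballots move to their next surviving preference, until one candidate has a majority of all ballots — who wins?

Round 1: A 24, B 0, C 22, D 26. B eliminated.
Round 2: A 24, C 22, D 26. C eliminated.
Round 3: A 46, D 26. A has a majority (≥37).

A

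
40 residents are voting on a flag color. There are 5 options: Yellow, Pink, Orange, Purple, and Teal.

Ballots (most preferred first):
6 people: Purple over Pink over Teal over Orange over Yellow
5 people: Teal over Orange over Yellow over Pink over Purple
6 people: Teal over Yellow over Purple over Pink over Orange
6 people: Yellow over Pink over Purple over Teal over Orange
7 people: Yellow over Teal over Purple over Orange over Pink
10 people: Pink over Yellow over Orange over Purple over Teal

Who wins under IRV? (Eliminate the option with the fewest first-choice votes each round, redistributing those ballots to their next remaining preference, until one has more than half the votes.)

Yellow

Round 1: Yellow 13, Pink 10, Orange 0, Purple 6, Teal 11. Orange eliminated.
Round 2: Yellow 13, Pink 10, Purple 6, Teal 11. Purple eliminated.
Round 3: Yellow 13, Pink 16, Teal 11. Teal eliminated.
Round 4: Yellow 24, Pink 16. Yellow has a majority (≥21).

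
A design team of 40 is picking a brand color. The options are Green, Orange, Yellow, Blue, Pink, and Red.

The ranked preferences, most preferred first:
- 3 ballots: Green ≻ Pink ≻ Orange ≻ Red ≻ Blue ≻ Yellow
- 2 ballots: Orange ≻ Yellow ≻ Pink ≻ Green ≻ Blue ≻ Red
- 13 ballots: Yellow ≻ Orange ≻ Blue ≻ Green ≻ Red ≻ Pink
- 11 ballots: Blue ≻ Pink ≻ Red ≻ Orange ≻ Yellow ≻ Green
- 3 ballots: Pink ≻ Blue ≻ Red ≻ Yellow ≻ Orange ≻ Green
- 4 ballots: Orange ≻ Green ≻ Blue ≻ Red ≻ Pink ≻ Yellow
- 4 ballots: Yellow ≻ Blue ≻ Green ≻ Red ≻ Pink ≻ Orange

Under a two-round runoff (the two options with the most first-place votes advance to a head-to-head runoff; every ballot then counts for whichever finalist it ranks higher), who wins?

Round 1 first-place votes: Green 3, Orange 6, Yellow 17, Blue 11, Pink 3, Red 0. Yellow and Blue advance.
Runoff: Yellow is ranked above Blue on 19 ballots, Blue above Yellow on 21.

Blue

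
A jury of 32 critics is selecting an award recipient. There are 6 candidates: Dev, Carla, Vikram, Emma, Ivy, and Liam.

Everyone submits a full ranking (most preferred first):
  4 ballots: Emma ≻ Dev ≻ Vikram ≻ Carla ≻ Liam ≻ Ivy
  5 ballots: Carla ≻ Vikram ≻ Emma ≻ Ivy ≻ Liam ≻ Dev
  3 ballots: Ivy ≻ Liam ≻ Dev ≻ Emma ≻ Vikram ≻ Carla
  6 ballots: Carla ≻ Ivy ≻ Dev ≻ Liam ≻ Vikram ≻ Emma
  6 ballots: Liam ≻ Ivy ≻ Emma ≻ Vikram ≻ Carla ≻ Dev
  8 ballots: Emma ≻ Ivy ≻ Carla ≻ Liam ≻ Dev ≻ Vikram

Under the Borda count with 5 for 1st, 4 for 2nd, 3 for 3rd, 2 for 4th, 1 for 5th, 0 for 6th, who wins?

Dev: 4×4 + 5×0 + 3×3 + 6×3 + 6×0 + 8×1 = 51
Carla: 4×2 + 5×5 + 3×0 + 6×5 + 6×1 + 8×3 = 93
Vikram: 4×3 + 5×4 + 3×1 + 6×1 + 6×2 + 8×0 = 53
Emma: 4×5 + 5×3 + 3×2 + 6×0 + 6×3 + 8×5 = 99
Ivy: 4×0 + 5×2 + 3×5 + 6×4 + 6×4 + 8×4 = 105
Liam: 4×1 + 5×1 + 3×4 + 6×2 + 6×5 + 8×2 = 79

Ivy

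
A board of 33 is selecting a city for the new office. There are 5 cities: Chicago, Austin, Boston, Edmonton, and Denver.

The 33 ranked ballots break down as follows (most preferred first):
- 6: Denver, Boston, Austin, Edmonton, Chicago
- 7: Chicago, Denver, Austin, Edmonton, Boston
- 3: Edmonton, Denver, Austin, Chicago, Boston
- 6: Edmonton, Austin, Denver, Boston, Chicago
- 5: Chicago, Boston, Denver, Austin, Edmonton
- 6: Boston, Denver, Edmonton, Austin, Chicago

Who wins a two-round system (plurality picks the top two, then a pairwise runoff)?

Edmonton

Round 1 first-place votes: Chicago 12, Austin 0, Boston 6, Edmonton 9, Denver 6. Chicago and Edmonton advance.
Runoff: Chicago is ranked above Edmonton on 12 ballots, Edmonton above Chicago on 21.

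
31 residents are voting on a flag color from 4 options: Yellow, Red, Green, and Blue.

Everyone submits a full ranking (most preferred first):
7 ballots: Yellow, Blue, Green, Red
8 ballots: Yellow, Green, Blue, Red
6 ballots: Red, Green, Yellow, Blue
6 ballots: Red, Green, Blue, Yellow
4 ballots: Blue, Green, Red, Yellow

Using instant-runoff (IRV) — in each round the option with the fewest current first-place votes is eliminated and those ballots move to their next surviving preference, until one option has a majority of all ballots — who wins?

Red

Round 1: Yellow 15, Red 12, Green 0, Blue 4. Green eliminated.
Round 2: Yellow 15, Red 12, Blue 4. Blue eliminated.
Round 3: Yellow 15, Red 16. Red has a majority (≥16).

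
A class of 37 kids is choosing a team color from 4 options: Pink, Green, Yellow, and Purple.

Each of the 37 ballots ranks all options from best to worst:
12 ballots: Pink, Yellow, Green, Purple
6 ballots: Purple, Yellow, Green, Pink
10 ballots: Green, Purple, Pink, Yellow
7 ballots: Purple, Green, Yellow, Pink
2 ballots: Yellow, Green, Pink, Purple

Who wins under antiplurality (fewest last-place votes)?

Green

Last-place votes: Pink 13, Green 0, Yellow 10, Purple 14.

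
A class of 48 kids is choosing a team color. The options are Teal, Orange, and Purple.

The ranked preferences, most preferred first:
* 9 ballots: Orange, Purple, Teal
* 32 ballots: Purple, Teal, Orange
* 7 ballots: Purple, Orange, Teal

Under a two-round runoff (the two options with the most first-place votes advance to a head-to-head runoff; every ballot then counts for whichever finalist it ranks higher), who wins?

Purple

Round 1 first-place votes: Teal 0, Orange 9, Purple 39. Purple and Orange advance.
Runoff: Purple is ranked above Orange on 39 ballots, Orange above Purple on 9.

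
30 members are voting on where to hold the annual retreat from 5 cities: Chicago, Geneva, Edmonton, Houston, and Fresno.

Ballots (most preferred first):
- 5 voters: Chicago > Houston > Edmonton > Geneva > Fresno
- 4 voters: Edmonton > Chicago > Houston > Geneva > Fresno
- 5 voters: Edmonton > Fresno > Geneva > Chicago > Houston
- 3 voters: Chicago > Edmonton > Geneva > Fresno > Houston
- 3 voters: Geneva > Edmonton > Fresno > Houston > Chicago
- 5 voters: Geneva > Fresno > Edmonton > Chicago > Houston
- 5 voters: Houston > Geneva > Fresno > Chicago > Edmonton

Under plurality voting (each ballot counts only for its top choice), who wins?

Edmonton

First-place votes: Chicago 8, Geneva 8, Edmonton 9, Houston 5, Fresno 0.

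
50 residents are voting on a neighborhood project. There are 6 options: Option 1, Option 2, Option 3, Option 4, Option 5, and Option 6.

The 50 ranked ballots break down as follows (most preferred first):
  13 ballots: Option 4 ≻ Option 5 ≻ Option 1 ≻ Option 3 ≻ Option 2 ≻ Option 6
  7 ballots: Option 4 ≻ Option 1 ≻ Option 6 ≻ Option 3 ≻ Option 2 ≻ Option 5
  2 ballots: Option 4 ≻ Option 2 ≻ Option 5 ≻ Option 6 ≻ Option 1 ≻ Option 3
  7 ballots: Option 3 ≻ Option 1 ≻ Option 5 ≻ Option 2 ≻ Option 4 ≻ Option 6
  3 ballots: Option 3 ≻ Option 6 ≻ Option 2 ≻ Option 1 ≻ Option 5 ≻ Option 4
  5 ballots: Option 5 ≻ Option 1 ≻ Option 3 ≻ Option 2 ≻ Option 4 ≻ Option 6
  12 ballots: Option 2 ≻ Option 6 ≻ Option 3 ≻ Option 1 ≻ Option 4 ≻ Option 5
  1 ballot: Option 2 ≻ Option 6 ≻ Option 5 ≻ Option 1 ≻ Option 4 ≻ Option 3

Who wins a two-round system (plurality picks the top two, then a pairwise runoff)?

Option 2

Round 1 first-place votes: Option 1 0, Option 2 13, Option 3 10, Option 4 22, Option 5 5, Option 6 0. Option 4 and Option 2 advance.
Runoff: Option 4 is ranked above Option 2 on 22 ballots, Option 2 above Option 4 on 28.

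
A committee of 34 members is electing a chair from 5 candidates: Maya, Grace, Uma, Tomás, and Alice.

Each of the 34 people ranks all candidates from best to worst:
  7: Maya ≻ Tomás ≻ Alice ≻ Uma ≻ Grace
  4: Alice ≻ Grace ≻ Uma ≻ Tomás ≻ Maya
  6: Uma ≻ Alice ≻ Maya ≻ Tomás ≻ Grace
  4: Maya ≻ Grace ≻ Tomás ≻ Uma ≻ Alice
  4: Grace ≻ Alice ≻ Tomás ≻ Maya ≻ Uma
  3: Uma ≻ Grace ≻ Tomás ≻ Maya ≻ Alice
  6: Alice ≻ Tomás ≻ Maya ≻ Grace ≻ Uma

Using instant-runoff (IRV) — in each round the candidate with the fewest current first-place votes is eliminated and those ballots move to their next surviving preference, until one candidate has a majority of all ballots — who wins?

Alice

Round 1: Maya 11, Grace 4, Uma 9, Tomás 0, Alice 10. Tomás eliminated.
Round 2: Maya 11, Grace 4, Uma 9, Alice 10. Grace eliminated.
Round 3: Maya 11, Uma 9, Alice 14. Uma eliminated.
Round 4: Maya 14, Alice 20. Alice has a majority (≥18).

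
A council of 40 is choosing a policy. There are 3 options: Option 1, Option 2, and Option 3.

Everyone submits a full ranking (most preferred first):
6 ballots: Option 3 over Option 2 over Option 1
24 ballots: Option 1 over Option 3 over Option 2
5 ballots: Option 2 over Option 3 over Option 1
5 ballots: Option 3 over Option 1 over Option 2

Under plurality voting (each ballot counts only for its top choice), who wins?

Option 1

First-place votes: Option 1 24, Option 2 5, Option 3 11.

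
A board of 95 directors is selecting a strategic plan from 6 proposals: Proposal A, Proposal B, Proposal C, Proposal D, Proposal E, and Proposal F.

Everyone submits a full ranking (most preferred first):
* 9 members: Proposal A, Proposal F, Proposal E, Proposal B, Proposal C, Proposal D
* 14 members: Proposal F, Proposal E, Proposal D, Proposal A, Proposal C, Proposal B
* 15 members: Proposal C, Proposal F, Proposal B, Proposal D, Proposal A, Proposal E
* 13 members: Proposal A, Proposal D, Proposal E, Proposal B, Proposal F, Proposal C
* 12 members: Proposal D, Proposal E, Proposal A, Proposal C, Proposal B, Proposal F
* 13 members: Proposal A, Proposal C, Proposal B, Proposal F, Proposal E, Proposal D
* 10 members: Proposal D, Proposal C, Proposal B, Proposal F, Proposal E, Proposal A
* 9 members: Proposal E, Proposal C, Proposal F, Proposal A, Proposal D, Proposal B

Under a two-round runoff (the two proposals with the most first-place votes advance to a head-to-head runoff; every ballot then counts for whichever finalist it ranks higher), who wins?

Round 1 first-place votes: Proposal A 35, Proposal B 0, Proposal C 15, Proposal D 22, Proposal E 9, Proposal F 14. Proposal A and Proposal D advance.
Runoff: Proposal A is ranked above Proposal D on 44 ballots, Proposal D above Proposal A on 51.

Proposal D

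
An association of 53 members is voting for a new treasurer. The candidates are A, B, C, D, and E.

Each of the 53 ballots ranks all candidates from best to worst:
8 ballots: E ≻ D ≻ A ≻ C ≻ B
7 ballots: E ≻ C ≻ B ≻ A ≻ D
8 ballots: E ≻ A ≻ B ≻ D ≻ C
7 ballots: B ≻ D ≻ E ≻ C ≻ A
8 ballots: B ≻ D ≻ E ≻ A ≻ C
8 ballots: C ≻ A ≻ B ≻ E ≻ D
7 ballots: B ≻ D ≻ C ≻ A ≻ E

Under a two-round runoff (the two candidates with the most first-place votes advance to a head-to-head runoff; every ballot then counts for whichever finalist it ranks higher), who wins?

B

Round 1 first-place votes: A 0, B 22, C 8, D 0, E 23. E and B advance.
Runoff: E is ranked above B on 23 ballots, B above E on 30.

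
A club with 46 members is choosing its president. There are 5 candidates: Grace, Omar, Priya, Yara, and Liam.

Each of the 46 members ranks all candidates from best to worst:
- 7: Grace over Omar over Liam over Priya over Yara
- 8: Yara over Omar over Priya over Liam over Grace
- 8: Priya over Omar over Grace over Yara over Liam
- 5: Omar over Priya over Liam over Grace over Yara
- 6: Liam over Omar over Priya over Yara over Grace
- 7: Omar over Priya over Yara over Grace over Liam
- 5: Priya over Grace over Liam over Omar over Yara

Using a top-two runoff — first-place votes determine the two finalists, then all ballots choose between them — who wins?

Round 1 first-place votes: Grace 7, Omar 12, Priya 13, Yara 8, Liam 6. Priya and Omar advance.
Runoff: Priya is ranked above Omar on 13 ballots, Omar above Priya on 33.

Omar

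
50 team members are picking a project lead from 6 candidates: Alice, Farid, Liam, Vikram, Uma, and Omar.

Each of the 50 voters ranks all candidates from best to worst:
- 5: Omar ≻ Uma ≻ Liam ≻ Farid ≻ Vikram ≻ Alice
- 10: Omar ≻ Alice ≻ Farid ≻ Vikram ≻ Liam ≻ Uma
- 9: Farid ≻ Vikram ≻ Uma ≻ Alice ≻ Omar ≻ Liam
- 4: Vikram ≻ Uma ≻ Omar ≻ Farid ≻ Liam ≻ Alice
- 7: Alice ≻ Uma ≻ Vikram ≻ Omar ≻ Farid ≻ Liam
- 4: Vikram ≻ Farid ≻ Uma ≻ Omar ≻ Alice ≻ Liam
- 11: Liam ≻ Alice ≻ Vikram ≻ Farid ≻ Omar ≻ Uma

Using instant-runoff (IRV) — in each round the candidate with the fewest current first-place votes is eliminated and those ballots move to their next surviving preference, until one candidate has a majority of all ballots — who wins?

Vikram

Round 1: Alice 7, Farid 9, Liam 11, Vikram 8, Uma 0, Omar 15. Uma eliminated.
Round 2: Alice 7, Farid 9, Liam 11, Vikram 8, Omar 15. Alice eliminated.
Round 3: Farid 9, Liam 11, Vikram 15, Omar 15. Farid eliminated.
Round 4: Liam 11, Vikram 24, Omar 15. Liam eliminated.
Round 5: Vikram 35, Omar 15. Vikram has a majority (≥26).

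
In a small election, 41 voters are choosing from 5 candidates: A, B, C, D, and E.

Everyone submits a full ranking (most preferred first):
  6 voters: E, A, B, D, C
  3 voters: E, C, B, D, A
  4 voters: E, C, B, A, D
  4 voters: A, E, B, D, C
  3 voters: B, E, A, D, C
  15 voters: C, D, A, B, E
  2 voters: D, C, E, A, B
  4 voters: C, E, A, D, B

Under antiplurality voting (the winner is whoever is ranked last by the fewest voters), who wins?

Last-place votes: A 3, B 6, C 13, D 4, E 15.

A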